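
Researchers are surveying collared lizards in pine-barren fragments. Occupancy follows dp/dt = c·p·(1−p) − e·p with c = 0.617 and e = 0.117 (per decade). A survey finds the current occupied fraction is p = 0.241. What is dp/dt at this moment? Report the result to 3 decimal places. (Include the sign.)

Colonization term: c·p·(1−p) = 0.617×0.241×0.7590 = 0.11286.
Extinction term: e·p = 0.02820.
dp/dt = 0.11286 − 0.02820 = 0.08466.

0.085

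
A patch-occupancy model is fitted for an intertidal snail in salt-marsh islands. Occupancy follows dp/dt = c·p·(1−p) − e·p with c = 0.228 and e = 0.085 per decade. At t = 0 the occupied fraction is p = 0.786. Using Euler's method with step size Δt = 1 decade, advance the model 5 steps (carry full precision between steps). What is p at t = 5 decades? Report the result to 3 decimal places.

0.690

Update rule: p ← p + [c·p·(1−p) − e·p]·Δt with Δt = 1.
step 1: Δp = -0.02846, p = 0.75754
step 2: Δp = -0.02251, p = 0.73503
step 3: Δp = -0.01807, p = 0.71696
step 4: Δp = -0.01467, p = 0.70228
step 5: Δp = -0.01202, p = 0.69026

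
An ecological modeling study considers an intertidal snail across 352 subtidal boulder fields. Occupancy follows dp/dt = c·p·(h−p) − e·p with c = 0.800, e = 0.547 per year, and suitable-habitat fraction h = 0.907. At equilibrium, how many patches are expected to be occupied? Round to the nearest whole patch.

p* = h − e/c = 0.907 − 0.6837 = 0.2233.
Expected occupied patches = N × p* = 352 × 0.2233 = 78.58 ≈ 79.

79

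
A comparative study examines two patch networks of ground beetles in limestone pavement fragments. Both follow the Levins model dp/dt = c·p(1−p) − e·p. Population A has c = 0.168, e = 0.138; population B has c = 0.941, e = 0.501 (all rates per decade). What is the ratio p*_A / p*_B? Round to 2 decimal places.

0.38

A: p*_A = 1 − 0.138/0.168 = 0.1786.
B: p*_B = 1 − 0.501/0.941 = 0.4676.
p*_A / p*_B = 0.1786/0.4676 = 0.3819.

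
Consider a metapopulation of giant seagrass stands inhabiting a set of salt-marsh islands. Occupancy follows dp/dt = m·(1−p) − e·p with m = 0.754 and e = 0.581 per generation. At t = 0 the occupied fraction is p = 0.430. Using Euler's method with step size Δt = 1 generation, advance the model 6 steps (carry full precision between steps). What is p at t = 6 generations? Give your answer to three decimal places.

Update rule: p ← p + [m·(1−p) − e·p]·Δt with Δt = 1.
  1  |  dp/dt·Δt = +0.179950  |  p_1 = 0.609950
  2  |  dp/dt·Δt = -0.060283  |  p_2 = 0.549667
  3  |  dp/dt·Δt = +0.020195  |  p_3 = 0.569862
  4  |  dp/dt·Δt = -0.006765  |  p_4 = 0.563096
  5  |  dp/dt·Δt = +0.002266  |  p_5 = 0.565363
  6  |  dp/dt·Δt = -0.000759  |  p_6 = 0.564603

0.565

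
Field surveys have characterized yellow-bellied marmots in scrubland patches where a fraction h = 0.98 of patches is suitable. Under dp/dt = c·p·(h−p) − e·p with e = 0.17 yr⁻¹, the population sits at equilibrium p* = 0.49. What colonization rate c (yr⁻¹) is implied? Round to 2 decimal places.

0.35

At equilibrium c(h−p*) = e, so c = e/(h−p*).
c = 0.17/(0.98 − 0.49) = 0.17/0.4900 = 0.3469.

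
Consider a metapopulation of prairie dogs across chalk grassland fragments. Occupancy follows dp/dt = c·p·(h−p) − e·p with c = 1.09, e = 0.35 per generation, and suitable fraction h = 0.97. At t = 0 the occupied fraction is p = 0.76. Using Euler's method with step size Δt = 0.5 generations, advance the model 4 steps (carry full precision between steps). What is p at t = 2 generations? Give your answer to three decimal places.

Update rule: p ← p + [c·p·(h−p) − e·p]·Δt with Δt = 0.5.
p: 0.76000 → 0.71398  (Δp = -0.04602)
p: 0.71398 → 0.68866  (Δp = -0.02533)
p: 0.68866 → 0.67374  (Δp = -0.01492)
p: 0.67374 → 0.66462  (Δp = -0.00912)

0.665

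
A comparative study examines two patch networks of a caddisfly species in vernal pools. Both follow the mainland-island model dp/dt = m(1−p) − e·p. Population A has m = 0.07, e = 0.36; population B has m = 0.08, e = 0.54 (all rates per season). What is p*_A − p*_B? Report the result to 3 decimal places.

A: p*_A = m/(m+e) = 0.07/0.4300 = 0.1628.
B: p*_B = 0.08/0.6200 = 0.1290.
p*_A − p*_B = 0.1628 − 0.1290 = 0.0338.

0.034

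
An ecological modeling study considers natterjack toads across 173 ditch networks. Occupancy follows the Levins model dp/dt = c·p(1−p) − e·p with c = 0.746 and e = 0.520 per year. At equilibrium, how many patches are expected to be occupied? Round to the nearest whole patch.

p* = 1 − e/c = 1 − 0.520/0.746 = 0.3029.
Expected occupied patches = N × p* = 173 × 0.3029 = 52.41 ≈ 52.

52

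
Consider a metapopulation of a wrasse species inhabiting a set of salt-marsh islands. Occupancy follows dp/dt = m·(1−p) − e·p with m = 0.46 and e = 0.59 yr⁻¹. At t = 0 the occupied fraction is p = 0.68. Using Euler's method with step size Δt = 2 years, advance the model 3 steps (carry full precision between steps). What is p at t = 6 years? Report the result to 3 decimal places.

Update rule: p ← p + [m·(1−p) − e·p]·Δt with Δt = 2.
  1  |  dp/dt·Δt = -0.508000  |  p_1 = 0.172000
  2  |  dp/dt·Δt = +0.558800  |  p_2 = 0.730800
  3  |  dp/dt·Δt = -0.614680  |  p_3 = 0.116120

0.116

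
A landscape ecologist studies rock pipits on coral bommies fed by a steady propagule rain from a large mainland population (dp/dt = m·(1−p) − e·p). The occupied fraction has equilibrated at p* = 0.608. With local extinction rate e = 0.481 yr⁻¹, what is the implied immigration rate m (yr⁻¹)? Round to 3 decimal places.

At equilibrium m(1−p*) = e·p*, so m = e·p*/(1−p*).
m = 0.481 × 0.608 / 0.3920 = 0.2924/0.3920 = 0.7460.

0.746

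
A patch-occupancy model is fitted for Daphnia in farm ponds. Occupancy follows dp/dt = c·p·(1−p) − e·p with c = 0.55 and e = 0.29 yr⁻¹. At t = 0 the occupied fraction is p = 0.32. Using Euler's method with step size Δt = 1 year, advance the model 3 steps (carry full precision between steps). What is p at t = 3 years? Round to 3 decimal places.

0.392

Update rule: p ← p + [c·p·(1−p) − e·p]·Δt with Δt = 1.
t = 1: p = 0.32000 + (+0.02688) = 0.34688
t = 2: p = 0.34688 + (+0.02401) = 0.37089
t = 3: p = 0.37089 + (+0.02077) = 0.39166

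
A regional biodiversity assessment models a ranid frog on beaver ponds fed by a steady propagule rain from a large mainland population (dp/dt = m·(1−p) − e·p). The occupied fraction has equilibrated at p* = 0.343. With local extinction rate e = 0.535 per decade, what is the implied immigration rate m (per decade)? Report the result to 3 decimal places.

At equilibrium m(1−p*) = e·p*, so m = e·p*/(1−p*).
m = 0.535 × 0.343 / 0.6570 = 0.1835/0.6570 = 0.2793.

0.279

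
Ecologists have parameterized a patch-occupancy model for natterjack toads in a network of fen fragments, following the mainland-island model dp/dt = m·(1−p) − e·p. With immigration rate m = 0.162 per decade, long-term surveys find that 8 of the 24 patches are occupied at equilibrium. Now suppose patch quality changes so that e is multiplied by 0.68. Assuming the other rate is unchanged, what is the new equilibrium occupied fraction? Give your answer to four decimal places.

0.4237

Observed p* = 8/24 = 0.33333.
Balance m(1−p*) = e·p* gives e = m(1−p*)/p* = 0.162×0.66667/0.33333 = 0.32400.
New p* = m/(m+e) = 0.16200/(0.16200+0.22032) = 0.42373.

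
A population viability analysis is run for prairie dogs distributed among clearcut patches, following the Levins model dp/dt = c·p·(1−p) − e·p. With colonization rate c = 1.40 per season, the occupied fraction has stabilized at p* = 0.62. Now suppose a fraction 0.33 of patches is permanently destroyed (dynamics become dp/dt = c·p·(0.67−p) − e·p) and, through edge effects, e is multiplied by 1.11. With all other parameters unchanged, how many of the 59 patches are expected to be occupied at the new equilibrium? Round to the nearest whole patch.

Balance c(1−p*) = e gives e = 1.40×(1 − 0.62000) = 0.53200.
New p* = 0.67 − e/c = 0.67 − 0.59052/1.40000 = 0.24820.
Expected occupied = 59 × 0.24820 = 14.64 ≈ 15.

15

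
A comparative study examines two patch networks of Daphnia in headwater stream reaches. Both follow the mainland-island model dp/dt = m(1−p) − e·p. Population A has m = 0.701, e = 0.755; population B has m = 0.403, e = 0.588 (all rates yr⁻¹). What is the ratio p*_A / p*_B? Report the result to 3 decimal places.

A: p*_A = m/(m+e) = 0.701/1.4560 = 0.4815.
B: p*_B = 0.403/0.9910 = 0.4067.
p*_A / p*_B = 0.4815/0.4067 = 1.1839.

1.184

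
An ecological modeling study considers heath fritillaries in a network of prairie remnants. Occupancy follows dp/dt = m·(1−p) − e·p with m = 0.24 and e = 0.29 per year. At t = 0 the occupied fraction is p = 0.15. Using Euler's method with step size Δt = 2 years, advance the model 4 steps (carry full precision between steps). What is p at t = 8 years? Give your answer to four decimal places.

0.4528

Update rule: p ← p + [m·(1−p) − e·p]·Δt with Δt = 2.
t = 2: p = 0.15000 + (+0.32100) = 0.47100
t = 4: p = 0.47100 + (-0.01926) = 0.45174
t = 6: p = 0.45174 + (+0.00116) = 0.45290
t = 8: p = 0.45290 + (-0.00007) = 0.45283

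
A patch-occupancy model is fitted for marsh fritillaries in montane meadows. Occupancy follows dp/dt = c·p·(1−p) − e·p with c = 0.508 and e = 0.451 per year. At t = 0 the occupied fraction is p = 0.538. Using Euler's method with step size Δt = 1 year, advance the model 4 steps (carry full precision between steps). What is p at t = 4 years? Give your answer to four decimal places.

0.2799

Update rule: p ← p + [c·p·(1−p) − e·p]·Δt with Δt = 1.
  1  |  dp/dt·Δt = -0.116372  |  p_1 = 0.421628
  2  |  dp/dt·Δt = -0.066275  |  p_2 = 0.355354
  3  |  dp/dt·Δt = -0.043893  |  p_3 = 0.311461
  4  |  dp/dt·Δt = -0.031527  |  p_4 = 0.279934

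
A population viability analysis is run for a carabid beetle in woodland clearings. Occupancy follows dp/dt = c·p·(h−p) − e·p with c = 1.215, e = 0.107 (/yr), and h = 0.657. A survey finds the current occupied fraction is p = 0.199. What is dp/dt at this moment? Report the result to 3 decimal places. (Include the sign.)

Colonization term: c·p·(h−p) = 1.215×0.199×0.4580 = 0.11074.
Extinction term: e·p = 0.02129.
dp/dt = 0.11074 − 0.02129 = 0.08944.

0.089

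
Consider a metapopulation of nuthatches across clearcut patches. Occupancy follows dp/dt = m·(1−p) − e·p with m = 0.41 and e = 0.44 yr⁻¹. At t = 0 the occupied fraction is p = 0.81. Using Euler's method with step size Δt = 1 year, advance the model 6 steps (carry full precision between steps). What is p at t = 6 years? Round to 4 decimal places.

Update rule: p ← p + [m·(1−p) − e·p]·Δt with Δt = 1.
p: 0.81000 → 0.53150  (Δp = -0.27850)
p: 0.53150 → 0.48972  (Δp = -0.04177)
p: 0.48972 → 0.48346  (Δp = -0.00627)
p: 0.48346 → 0.48252  (Δp = -0.00094)
p: 0.48252 → 0.48238  (Δp = -0.00014)
p: 0.48238 → 0.48236  (Δp = -0.00002)

0.4824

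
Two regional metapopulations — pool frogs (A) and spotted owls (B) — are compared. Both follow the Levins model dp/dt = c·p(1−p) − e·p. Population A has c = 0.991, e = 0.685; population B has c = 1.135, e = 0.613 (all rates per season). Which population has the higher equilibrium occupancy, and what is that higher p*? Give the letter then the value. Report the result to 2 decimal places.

B, 0.46

A: p*_A = 1 − 0.685/0.991 = 0.3088.
B: p*_B = 1 − 0.613/1.135 = 0.4599.
B is higher at 0.4599.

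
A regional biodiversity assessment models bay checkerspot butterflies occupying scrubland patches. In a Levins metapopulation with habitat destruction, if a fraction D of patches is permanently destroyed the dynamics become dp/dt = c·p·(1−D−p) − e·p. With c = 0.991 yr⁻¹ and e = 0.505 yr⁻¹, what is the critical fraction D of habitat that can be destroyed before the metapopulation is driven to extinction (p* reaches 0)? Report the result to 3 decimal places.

The nontrivial equilibrium is p* = (1−D) − e/c; extinction occurs when this hits zero.
So D_crit = 1 − e/c = 1 − 0.505/0.991 = 1 − 0.5096 = 0.4904.
Note this equals the original equilibrium occupancy — the Levins extinction-debt result.

0.490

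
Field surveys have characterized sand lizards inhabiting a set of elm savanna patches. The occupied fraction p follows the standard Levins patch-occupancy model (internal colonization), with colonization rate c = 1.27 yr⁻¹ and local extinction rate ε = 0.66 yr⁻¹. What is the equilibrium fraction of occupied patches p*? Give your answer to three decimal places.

At equilibrium, colonization balances extinction: c·p*·(1−p*) = ε·p*.
So p* = 1 − ε/c = 1 − 0.66/1.27 = 1 − 0.5197 = 0.4803.

0.480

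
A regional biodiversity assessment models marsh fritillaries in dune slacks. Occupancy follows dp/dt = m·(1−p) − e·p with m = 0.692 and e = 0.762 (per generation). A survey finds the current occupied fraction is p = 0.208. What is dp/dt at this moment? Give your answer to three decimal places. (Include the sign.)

0.390

Colonization term: m·(1−p) = 0.692×0.7920 = 0.54806.
Extinction term: e·p = 0.15850.
dp/dt = 0.54806 − 0.15850 = 0.38957.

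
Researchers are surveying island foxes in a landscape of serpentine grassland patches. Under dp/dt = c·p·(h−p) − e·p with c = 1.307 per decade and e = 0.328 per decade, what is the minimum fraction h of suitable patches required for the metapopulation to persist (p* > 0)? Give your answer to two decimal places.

p* = h − e/c is positive only when h > e/c.
h_min = e/c = 0.328/1.307 = 0.2510.

0.25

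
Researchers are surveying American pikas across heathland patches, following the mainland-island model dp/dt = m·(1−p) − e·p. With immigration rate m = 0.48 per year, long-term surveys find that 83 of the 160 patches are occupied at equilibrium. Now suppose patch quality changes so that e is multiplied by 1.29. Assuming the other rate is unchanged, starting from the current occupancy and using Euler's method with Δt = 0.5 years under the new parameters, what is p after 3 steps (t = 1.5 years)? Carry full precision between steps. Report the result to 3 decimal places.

Observed p* = 83/160 = 0.51875.
Balance m(1−p*) = e·p* gives e = m(1−p*)/p* = 0.48×0.48125/0.51875 = 0.44530.
Starting from p₀ = 0.51875; update p ← p + (dp/dt)·Δt with the new parameters.
  1  |  dp/dt·Δt = -0.033495  |  p_1 = 0.485255
  2  |  dp/dt·Δt = -0.015836  |  p_2 = 0.469419
  3  |  dp/dt·Δt = -0.007487  |  p_3 = 0.461932

0.462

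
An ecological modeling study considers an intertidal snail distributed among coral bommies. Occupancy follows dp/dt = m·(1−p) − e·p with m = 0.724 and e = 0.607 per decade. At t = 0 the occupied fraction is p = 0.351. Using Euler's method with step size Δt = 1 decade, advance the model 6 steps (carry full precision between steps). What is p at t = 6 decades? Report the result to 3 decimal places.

0.544

Update rule: p ← p + [m·(1−p) − e·p]·Δt with Δt = 1.
  1  |  dp/dt·Δt = +0.256819  |  p_1 = 0.607819
  2  |  dp/dt·Δt = -0.085007  |  p_2 = 0.522812
  3  |  dp/dt·Δt = +0.028137  |  p_3 = 0.550949
  4  |  dp/dt·Δt = -0.009313  |  p_4 = 0.541636
  5  |  dp/dt·Δt = +0.003083  |  p_5 = 0.544719
  6  |  dp/dt·Δt = -0.001020  |  p_6 = 0.543698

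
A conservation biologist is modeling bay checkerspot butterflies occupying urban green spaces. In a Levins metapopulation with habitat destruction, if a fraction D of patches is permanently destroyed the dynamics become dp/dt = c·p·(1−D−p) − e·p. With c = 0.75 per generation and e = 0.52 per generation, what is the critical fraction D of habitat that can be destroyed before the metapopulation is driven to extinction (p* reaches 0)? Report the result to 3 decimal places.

The nontrivial equilibrium is p* = (1−D) − e/c; extinction occurs when this hits zero.
So D_crit = 1 − e/c = 1 − 0.52/0.75 = 1 − 0.6933 = 0.3067.
Note this equals the original equilibrium occupancy — the Levins extinction-debt result.

0.307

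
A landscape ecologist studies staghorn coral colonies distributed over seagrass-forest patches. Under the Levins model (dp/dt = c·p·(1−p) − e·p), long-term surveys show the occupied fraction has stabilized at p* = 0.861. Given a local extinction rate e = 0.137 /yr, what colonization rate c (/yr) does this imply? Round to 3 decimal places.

At equilibrium c(1−p*) = e, so c = e/(1−p*).
c = 0.137/(1 − 0.861) = 0.137/0.1390 = 0.9856.

0.986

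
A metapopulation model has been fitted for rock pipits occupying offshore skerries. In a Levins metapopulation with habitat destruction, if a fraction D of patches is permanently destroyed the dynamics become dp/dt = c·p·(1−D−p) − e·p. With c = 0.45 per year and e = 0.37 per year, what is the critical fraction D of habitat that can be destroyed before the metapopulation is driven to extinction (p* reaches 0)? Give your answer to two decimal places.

The nontrivial equilibrium is p* = (1−D) − e/c; extinction occurs when this hits zero.
So D_crit = 1 − e/c = 1 − 0.37/0.45 = 1 − 0.8222 = 0.1778.
Note this equals the original equilibrium occupancy — the Levins extinction-debt result.

0.18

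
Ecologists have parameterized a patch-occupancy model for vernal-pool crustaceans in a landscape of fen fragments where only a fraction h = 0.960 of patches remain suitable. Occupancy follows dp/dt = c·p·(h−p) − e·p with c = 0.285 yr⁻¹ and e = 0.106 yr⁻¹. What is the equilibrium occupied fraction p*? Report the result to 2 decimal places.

0.59

Setting dp/dt = 0 and dividing by p* gives c·(h−p*) = e.
So p* = h − e/c = 0.960 − 0.106/0.285 = 0.960 − 0.3719 = 0.5881.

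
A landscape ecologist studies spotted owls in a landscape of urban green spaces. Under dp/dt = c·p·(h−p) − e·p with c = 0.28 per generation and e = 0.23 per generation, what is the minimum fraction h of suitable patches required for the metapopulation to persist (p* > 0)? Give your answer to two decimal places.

p* = h − e/c is positive only when h > e/c.
h_min = e/c = 0.23/0.28 = 0.8214.

0.82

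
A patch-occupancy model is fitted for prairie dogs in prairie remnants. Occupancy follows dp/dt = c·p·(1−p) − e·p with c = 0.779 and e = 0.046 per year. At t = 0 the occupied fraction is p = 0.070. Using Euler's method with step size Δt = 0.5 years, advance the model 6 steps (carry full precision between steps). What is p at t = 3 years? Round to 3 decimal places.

0.346

Update rule: p ← p + [c·p·(1−p) − e·p]·Δt with Δt = 0.5.
  1  |  dp/dt·Δt = +0.023746  |  p_1 = 0.093746
  2  |  dp/dt·Δt = +0.030935  |  p_2 = 0.124681
  3  |  dp/dt·Δt = +0.039641  |  p_3 = 0.164322
  4  |  dp/dt·Δt = +0.049707  |  p_4 = 0.214029
  5  |  dp/dt·Δt = +0.060599  |  p_5 = 0.274628
  6  |  dp/dt·Δt = +0.071275  |  p_6 = 0.345903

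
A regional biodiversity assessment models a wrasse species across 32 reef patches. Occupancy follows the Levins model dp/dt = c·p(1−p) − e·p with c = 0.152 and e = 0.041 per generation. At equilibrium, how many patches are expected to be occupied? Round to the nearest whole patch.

23

p* = 1 − e/c = 1 − 0.041/0.152 = 0.7303.
Expected occupied patches = N × p* = 32 × 0.7303 = 23.37 ≈ 23.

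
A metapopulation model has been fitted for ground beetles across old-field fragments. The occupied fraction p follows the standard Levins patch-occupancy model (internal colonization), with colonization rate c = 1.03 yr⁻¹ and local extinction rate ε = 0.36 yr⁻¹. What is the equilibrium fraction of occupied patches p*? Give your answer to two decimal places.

Setting dp/dt = 0 and dividing through by p* gives c·(1−p*) = ε.
So p* = 1 − ε/c = 1 − 0.36/1.03 = 1 − 0.3495 = 0.6505.

0.65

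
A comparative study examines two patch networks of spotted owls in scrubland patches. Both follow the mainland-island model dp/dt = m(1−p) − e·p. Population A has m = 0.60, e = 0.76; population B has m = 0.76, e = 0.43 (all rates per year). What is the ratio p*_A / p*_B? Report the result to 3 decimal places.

0.691

A: p*_A = m/(m+e) = 0.60/1.3600 = 0.4412.
B: p*_B = 0.76/1.1900 = 0.6387.
p*_A / p*_B = 0.4412/0.6387 = 0.6908.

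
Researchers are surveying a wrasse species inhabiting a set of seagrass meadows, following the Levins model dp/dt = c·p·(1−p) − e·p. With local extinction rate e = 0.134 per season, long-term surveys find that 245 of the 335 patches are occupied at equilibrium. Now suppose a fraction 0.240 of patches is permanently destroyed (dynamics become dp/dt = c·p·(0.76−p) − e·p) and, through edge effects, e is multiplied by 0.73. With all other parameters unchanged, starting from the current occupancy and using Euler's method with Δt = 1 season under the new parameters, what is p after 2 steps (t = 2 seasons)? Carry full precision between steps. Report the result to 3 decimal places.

0.635

Observed p* = 245/335 = 0.73134.
Balance c(1−p*) = e gives c = e/(1 − 0.73134) = 0.134/0.26866 = 0.49878.
Starting from p₀ = 0.73134; update p ← p + (dp/dt)·Δt with the new parameters.
t = 1: p = 0.73134 + (-0.06109) = 0.67026
t = 2: p = 0.67026 + (-0.03556) = 0.63469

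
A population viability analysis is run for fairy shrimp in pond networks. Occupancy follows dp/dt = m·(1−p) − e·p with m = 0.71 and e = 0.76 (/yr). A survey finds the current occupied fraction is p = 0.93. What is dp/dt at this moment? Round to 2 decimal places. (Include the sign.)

-0.66

Colonization term: m·(1−p) = 0.71×0.0700 = 0.04970.
Extinction term: e·p = 0.70680.
dp/dt = 0.04970 − 0.70680 = -0.65710.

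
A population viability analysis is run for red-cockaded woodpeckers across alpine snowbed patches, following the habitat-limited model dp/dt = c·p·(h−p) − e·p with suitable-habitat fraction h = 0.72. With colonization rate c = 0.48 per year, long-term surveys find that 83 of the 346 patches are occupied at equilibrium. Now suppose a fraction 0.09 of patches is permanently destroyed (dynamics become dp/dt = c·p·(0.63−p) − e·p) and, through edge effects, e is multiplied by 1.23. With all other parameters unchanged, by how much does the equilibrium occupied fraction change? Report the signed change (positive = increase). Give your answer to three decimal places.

Observed p* = 83/346 = 0.23988.
Balance c(h−p*) = e gives e = 0.48×(0.72 − 0.23988) = 0.23046.
New p* = 0.63 − e/c = 0.63 − 0.28347/0.48000 = 0.03944.
Δp* = 0.03944 − 0.23988 = -0.20044.

-0.200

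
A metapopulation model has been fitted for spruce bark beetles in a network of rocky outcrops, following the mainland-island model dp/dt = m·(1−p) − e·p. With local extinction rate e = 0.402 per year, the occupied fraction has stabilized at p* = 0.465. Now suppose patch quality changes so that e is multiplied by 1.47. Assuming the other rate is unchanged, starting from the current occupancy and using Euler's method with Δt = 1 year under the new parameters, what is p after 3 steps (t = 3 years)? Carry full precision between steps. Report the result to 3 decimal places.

0.372

Balance m(1−p*) = e·p* gives m = e·p*/(1−p*) = 0.402×0.46500/0.53500 = 0.34940.
Starting from p₀ = 0.46500; update p ← p + (dp/dt)·Δt with the new parameters.
t = 1: p = 0.46500 + (-0.08786) = 0.37714
t = 2: p = 0.37714 + (-0.00524) = 0.37190
t = 3: p = 0.37190 + (-0.00031) = 0.37159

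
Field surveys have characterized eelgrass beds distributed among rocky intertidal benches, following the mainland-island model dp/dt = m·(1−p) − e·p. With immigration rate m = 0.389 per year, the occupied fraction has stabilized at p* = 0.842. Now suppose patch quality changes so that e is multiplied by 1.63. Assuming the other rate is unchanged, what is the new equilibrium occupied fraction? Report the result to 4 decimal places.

0.7658

Balance m(1−p*) = e·p* gives e = m(1−p*)/p* = 0.389×0.15800/0.84200 = 0.07300.
New p* = m/(m+e) = 0.38900/(0.38900+0.11899) = 0.76576.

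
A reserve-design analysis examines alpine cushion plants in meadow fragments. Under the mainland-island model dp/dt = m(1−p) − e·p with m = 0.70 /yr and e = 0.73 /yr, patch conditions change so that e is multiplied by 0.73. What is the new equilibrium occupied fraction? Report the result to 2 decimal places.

Before: p* = 0.70/(0.70+0.73) = 0.4895.
After: m = 0.7, e = 0.5329; p* = 0.7/1.2329 = 0.5678.

0.57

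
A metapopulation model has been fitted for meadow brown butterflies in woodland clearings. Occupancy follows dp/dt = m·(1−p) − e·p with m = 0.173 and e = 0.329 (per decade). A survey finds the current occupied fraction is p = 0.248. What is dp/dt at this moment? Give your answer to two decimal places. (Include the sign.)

0.05

Colonization term: m·(1−p) = 0.173×0.7520 = 0.13010.
Extinction term: e·p = 0.08159.
dp/dt = 0.13010 − 0.08159 = 0.04850.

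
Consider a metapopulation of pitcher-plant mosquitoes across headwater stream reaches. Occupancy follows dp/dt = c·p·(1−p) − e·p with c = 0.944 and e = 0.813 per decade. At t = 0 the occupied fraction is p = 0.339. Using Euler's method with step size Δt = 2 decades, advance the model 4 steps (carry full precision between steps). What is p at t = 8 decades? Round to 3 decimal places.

Update rule: p ← p + [c·p·(1−p) − e·p]·Δt with Δt = 2.
t = 2: p = 0.33900 + (-0.12815) = 0.21085
t = 4: p = 0.21085 + (-0.02869) = 0.18216
t = 6: p = 0.18216 + (-0.01492) = 0.16724
t = 8: p = 0.16724 + (-0.00899) = 0.15825

0.158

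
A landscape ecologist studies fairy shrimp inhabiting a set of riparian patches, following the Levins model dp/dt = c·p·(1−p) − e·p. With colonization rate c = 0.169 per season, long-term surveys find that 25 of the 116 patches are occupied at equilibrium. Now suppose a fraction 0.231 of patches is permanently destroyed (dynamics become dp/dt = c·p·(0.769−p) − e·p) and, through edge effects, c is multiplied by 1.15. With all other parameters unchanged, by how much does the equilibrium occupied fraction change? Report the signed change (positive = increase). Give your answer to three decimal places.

Observed p* = 25/116 = 0.21552.
Balance c(1−p*) = e gives e = 0.169×(1 − 0.21552) = 0.13258.
New p* = 0.769 − e/c = 0.769 − 0.13258/0.19435 = 0.08683.
Δp* = 0.08683 − 0.21552 = -0.12869.

-0.129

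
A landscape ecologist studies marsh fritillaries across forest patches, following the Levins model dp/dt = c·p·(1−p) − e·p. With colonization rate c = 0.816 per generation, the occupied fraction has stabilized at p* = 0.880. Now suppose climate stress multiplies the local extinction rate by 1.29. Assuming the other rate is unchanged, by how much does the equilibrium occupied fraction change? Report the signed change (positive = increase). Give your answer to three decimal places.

-0.035

Balance c(1−p*) = e gives e = 0.816×(1 − 0.88000) = 0.09792.
New p* = 1 − e/c = 1 − 0.12632/0.81600 = 0.84520.
Δp* = 0.84520 − 0.88000 = -0.03480.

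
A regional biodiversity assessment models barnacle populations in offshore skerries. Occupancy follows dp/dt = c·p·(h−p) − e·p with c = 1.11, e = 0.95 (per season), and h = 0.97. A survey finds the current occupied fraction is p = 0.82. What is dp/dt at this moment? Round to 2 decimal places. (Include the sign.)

-0.64

Colonization term: c·p·(h−p) = 1.11×0.82×0.1500 = 0.13653.
Extinction term: e·p = 0.77900.
dp/dt = 0.13653 − 0.77900 = -0.64247.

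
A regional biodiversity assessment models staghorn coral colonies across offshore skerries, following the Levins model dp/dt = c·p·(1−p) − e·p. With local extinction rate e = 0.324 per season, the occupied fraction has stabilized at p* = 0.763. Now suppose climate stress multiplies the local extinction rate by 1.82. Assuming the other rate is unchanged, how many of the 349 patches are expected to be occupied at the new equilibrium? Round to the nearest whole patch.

Balance c(1−p*) = e gives c = e/(1 − 0.76300) = 0.324/0.23700 = 1.36709.
New p* = 1 − e/c = 1 − 0.58968/1.36709 = 0.56866.
Expected occupied = 349 × 0.56866 = 198.46 ≈ 198.

198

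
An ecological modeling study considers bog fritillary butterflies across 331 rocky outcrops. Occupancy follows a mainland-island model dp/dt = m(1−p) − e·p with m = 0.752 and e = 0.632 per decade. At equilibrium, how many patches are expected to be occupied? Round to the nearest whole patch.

180

p* = m/(m+e) = 0.752/1.3840 = 0.5434.
Expected occupied patches = N × p* = 331 × 0.5434 = 179.85 ≈ 180.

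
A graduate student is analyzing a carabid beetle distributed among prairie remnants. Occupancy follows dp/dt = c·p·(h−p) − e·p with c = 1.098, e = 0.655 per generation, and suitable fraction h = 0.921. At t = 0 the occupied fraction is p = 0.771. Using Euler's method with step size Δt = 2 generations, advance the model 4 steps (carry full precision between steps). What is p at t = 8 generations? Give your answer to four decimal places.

Update rule: p ← p + [c·p·(h−p) − e·p]·Δt with Δt = 2.
step 1: Δp = -0.75604, p = 0.01496
step 2: Δp = +0.01017, p = 0.02512
step 3: Δp = +0.01651, p = 0.04164
step 4: Δp = +0.02586, p = 0.06750

0.0675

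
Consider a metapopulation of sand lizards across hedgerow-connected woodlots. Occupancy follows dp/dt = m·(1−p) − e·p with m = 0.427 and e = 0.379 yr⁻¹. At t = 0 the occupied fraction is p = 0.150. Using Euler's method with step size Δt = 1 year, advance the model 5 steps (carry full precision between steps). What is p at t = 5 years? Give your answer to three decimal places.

Update rule: p ← p + [m·(1−p) − e·p]·Δt with Δt = 1.
step 1: Δp = +0.30610, p = 0.45610
step 2: Δp = +0.05938, p = 0.51548
step 3: Δp = +0.01152, p = 0.52700
step 4: Δp = +0.00223, p = 0.52924
step 5: Δp = +0.00043, p = 0.52967

0.530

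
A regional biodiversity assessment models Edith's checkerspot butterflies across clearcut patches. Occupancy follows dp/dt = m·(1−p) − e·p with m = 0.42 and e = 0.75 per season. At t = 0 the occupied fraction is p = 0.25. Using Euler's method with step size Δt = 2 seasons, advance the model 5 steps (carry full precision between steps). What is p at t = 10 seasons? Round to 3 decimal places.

0.830

Update rule: p ← p + [m·(1−p) − e·p]·Δt with Δt = 2.
  1  |  dp/dt·Δt = +0.255000  |  p_1 = 0.505000
  2  |  dp/dt·Δt = -0.341700  |  p_2 = 0.163300
  3  |  dp/dt·Δt = +0.457878  |  p_3 = 0.621178
  4  |  dp/dt·Δt = -0.613557  |  p_4 = 0.007621
  5  |  dp/dt·Δt = +0.822166  |  p_5 = 0.829787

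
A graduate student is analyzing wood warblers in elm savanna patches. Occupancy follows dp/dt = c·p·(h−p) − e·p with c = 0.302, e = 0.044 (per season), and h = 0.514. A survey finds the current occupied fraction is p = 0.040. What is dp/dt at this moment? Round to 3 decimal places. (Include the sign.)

0.004

Colonization term: c·p·(h−p) = 0.302×0.040×0.4740 = 0.00573.
Extinction term: e·p = 0.00176.
dp/dt = 0.00573 − 0.00176 = 0.00397.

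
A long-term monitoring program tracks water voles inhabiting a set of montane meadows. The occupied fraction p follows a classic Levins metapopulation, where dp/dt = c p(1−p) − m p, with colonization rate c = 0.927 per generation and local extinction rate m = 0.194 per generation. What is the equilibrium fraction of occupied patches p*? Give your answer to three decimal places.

At equilibrium, colonization balances extinction: c·p*·(1−p*) = m·p*.
So p* = 1 − m/c = 1 − 0.194/0.927 = 1 − 0.2093 = 0.7907.

0.791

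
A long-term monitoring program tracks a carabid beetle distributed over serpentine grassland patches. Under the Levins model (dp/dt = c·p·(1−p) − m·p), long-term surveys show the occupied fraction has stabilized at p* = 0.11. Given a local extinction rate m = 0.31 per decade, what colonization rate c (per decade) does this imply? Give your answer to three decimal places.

0.348

At equilibrium c(1−p*) = m, so c = m/(1−p*).
c = 0.31/(1 − 0.11) = 0.31/0.8900 = 0.3483.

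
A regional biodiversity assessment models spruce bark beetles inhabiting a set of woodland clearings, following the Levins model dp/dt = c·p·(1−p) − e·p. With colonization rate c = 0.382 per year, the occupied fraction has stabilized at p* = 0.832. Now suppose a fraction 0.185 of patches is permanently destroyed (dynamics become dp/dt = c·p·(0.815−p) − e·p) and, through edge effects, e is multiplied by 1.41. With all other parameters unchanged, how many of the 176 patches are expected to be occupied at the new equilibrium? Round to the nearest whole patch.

102

Balance c(1−p*) = e gives e = 0.382×(1 − 0.83200) = 0.06418.
New p* = 0.815 − e/c = 0.815 − 0.09049/0.38200 = 0.57812.
Expected occupied = 176 × 0.57812 = 101.75 ≈ 102.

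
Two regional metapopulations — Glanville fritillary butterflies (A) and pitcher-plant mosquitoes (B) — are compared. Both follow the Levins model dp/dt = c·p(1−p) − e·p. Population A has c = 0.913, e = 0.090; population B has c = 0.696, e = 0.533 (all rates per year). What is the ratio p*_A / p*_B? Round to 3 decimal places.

A: p*_A = 1 − 0.090/0.913 = 0.9014.
B: p*_B = 1 − 0.533/0.696 = 0.2342.
p*_A / p*_B = 0.9014/0.2342 = 3.8490.

3.849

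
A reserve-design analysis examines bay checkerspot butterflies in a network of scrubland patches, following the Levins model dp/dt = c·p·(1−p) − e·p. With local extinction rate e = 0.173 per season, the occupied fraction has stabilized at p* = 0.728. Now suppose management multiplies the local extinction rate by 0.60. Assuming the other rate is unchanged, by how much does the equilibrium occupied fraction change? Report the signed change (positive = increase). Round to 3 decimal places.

0.109

Balance c(1−p*) = e gives c = e/(1 − 0.72800) = 0.173/0.27200 = 0.63603.
New p* = 1 − e/c = 1 − 0.10380/0.63603 = 0.83680.
Δp* = 0.83680 − 0.72800 = +0.10880.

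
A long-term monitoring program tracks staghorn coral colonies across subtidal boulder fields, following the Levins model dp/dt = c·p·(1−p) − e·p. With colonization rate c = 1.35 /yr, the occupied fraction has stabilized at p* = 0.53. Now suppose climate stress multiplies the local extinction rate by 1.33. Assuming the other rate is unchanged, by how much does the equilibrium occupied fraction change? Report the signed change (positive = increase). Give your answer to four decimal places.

Balance c(1−p*) = e gives e = 1.35×(1 − 0.53000) = 0.63450.
New p* = 1 − e/c = 1 − 0.84388/1.35000 = 0.37490.
Δp* = 0.37490 − 0.53000 = -0.15510.

-0.1551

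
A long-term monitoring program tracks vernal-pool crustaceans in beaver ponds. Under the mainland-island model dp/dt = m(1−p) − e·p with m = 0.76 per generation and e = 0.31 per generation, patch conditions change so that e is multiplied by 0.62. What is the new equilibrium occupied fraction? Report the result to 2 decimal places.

Before: p* = 0.76/(0.76+0.31) = 0.7103.
After: m = 0.76, e = 0.1922; p* = 0.76/0.9522 = 0.7982.

0.80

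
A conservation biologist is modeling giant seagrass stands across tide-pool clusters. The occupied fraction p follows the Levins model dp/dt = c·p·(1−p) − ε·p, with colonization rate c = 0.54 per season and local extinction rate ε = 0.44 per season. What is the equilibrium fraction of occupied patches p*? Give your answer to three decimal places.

At equilibrium, colonization balances extinction: c·p*·(1−p*) = ε·p*.
So p* = 1 − ε/c = 1 − 0.44/0.54 = 1 − 0.8148 = 0.1852.

0.185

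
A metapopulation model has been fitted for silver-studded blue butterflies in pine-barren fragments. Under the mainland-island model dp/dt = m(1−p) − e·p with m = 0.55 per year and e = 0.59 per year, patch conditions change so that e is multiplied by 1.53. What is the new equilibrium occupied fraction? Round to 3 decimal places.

0.379

Before: p* = 0.55/(0.55+0.59) = 0.4825.
After: m = 0.55, e = 0.9027; p* = 0.55/1.4527 = 0.3786.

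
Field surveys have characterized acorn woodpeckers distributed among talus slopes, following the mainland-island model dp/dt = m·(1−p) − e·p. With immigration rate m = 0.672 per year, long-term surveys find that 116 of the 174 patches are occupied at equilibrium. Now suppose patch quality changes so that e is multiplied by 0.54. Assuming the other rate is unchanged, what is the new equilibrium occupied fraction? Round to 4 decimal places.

Observed p* = 116/174 = 0.66667.
Balance m(1−p*) = e·p* gives e = m(1−p*)/p* = 0.672×0.33333/0.66667 = 0.33599.
New p* = m/(m+e) = 0.67200/(0.67200+0.18143) = 0.78741.

0.7874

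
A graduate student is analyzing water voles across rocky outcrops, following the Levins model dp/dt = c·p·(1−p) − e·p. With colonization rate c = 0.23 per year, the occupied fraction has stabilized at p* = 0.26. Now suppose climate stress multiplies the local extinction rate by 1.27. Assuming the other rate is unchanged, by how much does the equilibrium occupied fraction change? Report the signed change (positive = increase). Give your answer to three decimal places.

-0.200

Balance c(1−p*) = e gives e = 0.23×(1 − 0.26000) = 0.17020.
New p* = 1 − e/c = 1 − 0.21615/0.23000 = 0.06022.
Δp* = 0.06022 − 0.26000 = -0.19978.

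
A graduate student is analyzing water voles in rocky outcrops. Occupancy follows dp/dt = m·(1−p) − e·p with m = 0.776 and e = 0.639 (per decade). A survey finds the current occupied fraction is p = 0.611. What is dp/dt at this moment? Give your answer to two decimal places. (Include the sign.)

Colonization term: m·(1−p) = 0.776×0.3890 = 0.30186.
Extinction term: e·p = 0.39043.
dp/dt = 0.30186 − 0.39043 = -0.08857.

-0.09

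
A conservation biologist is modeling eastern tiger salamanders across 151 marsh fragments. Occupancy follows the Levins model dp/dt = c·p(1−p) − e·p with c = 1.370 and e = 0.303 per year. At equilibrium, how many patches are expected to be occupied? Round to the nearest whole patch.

118

p* = 1 − e/c = 1 − 0.303/1.370 = 0.7788.
Expected occupied patches = N × p* = 151 × 0.7788 = 117.60 ≈ 118.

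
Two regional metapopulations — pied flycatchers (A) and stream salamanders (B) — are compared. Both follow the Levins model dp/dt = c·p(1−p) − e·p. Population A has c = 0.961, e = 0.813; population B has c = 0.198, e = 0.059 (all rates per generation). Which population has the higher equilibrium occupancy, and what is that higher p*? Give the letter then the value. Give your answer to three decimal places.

A: p*_A = 1 − 0.813/0.961 = 0.1540.
B: p*_B = 1 − 0.059/0.198 = 0.7020.
B is higher at 0.7020.

B, 0.702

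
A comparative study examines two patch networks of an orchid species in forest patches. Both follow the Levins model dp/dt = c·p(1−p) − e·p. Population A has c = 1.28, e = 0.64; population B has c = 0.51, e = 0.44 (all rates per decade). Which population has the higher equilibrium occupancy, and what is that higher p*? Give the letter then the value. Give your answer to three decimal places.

A: p*_A = 1 − 0.64/1.28 = 0.5000.
B: p*_B = 1 − 0.44/0.51 = 0.1373.
A is higher at 0.5000.

A, 0.500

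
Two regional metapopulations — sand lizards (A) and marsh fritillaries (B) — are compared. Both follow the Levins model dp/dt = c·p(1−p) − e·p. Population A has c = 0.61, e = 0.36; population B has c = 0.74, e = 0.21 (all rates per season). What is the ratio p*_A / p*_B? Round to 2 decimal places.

A: p*_A = 1 − 0.36/0.61 = 0.4098.
B: p*_B = 1 − 0.21/0.74 = 0.7162.
p*_A / p*_B = 0.4098/0.7162 = 0.5722.

0.57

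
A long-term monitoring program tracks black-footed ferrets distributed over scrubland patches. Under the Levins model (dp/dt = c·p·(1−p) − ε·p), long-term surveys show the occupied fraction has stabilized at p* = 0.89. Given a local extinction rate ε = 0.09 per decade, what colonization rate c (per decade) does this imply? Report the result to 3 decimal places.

At equilibrium c(1−p*) = ε, so c = ε/(1−p*).
c = 0.09/(1 − 0.89) = 0.09/0.1100 = 0.8182.

0.818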